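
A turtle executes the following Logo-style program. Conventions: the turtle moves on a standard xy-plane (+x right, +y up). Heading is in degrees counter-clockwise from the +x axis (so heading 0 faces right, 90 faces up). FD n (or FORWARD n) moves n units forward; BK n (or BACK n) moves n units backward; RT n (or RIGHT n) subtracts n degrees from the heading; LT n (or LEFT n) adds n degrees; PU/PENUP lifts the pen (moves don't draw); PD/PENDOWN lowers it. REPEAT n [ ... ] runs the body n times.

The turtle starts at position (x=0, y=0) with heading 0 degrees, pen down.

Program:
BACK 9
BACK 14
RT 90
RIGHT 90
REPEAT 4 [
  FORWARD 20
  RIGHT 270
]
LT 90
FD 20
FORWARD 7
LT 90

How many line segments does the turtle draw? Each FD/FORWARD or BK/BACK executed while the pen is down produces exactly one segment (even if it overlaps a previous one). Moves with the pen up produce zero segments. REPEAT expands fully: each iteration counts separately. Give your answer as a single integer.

Executing turtle program step by step:
Start: pos=(0,0), heading=0, pen down
BK 9: (0,0) -> (-9,0) [heading=0, draw]
BK 14: (-9,0) -> (-23,0) [heading=0, draw]
RT 90: heading 0 -> 270
RT 90: heading 270 -> 180
REPEAT 4 [
  -- iteration 1/4 --
  FD 20: (-23,0) -> (-43,0) [heading=180, draw]
  RT 270: heading 180 -> 270
  -- iteration 2/4 --
  FD 20: (-43,0) -> (-43,-20) [heading=270, draw]
  RT 270: heading 270 -> 0
  -- iteration 3/4 --
  FD 20: (-43,-20) -> (-23,-20) [heading=0, draw]
  RT 270: heading 0 -> 90
  -- iteration 4/4 --
  FD 20: (-23,-20) -> (-23,0) [heading=90, draw]
  RT 270: heading 90 -> 180
]
LT 90: heading 180 -> 270
FD 20: (-23,0) -> (-23,-20) [heading=270, draw]
FD 7: (-23,-20) -> (-23,-27) [heading=270, draw]
LT 90: heading 270 -> 0
Final: pos=(-23,-27), heading=0, 8 segment(s) drawn
Segments drawn: 8

Answer: 8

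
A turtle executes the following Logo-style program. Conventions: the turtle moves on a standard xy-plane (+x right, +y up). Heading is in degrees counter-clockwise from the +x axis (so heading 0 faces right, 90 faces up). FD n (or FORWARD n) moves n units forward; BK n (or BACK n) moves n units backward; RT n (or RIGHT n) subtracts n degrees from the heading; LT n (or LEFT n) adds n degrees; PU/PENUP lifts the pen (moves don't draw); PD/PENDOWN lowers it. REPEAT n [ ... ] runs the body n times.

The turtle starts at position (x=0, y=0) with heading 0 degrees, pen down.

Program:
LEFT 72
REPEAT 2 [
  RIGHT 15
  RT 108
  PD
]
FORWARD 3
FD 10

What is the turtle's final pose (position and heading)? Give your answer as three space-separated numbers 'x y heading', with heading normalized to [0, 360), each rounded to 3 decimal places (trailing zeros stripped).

Executing turtle program step by step:
Start: pos=(0,0), heading=0, pen down
LT 72: heading 0 -> 72
REPEAT 2 [
  -- iteration 1/2 --
  RT 15: heading 72 -> 57
  RT 108: heading 57 -> 309
  PD: pen down
  -- iteration 2/2 --
  RT 15: heading 309 -> 294
  RT 108: heading 294 -> 186
  PD: pen down
]
FD 3: (0,0) -> (-2.984,-0.314) [heading=186, draw]
FD 10: (-2.984,-0.314) -> (-12.929,-1.359) [heading=186, draw]
Final: pos=(-12.929,-1.359), heading=186, 2 segment(s) drawn

Answer: -12.929 -1.359 186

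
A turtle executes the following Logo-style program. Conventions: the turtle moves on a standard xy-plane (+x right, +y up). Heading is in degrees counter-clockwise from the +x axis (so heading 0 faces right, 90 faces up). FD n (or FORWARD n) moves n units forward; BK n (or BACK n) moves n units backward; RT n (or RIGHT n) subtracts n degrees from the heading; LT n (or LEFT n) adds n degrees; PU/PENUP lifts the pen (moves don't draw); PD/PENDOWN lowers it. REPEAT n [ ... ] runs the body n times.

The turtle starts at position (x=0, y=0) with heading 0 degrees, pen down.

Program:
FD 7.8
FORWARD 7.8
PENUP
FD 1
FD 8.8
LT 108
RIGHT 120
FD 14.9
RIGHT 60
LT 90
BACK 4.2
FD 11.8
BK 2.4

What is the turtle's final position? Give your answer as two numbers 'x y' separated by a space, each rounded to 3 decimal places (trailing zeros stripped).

Executing turtle program step by step:
Start: pos=(0,0), heading=0, pen down
FD 7.8: (0,0) -> (7.8,0) [heading=0, draw]
FD 7.8: (7.8,0) -> (15.6,0) [heading=0, draw]
PU: pen up
FD 1: (15.6,0) -> (16.6,0) [heading=0, move]
FD 8.8: (16.6,0) -> (25.4,0) [heading=0, move]
LT 108: heading 0 -> 108
RT 120: heading 108 -> 348
FD 14.9: (25.4,0) -> (39.974,-3.098) [heading=348, move]
RT 60: heading 348 -> 288
LT 90: heading 288 -> 18
BK 4.2: (39.974,-3.098) -> (35.98,-4.396) [heading=18, move]
FD 11.8: (35.98,-4.396) -> (47.202,-0.749) [heading=18, move]
BK 2.4: (47.202,-0.749) -> (44.92,-1.491) [heading=18, move]
Final: pos=(44.92,-1.491), heading=18, 2 segment(s) drawn

Answer: 44.92 -1.491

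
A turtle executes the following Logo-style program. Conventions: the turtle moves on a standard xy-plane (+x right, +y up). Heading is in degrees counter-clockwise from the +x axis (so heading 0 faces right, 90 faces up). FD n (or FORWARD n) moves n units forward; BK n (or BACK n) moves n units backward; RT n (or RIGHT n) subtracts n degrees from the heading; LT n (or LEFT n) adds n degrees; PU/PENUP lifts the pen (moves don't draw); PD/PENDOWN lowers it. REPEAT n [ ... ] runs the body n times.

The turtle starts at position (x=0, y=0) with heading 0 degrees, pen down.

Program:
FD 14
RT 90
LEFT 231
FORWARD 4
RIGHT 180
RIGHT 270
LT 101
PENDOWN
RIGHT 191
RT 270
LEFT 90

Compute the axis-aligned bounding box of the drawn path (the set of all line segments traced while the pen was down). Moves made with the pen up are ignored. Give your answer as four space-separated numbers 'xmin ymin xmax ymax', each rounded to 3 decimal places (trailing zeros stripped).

Executing turtle program step by step:
Start: pos=(0,0), heading=0, pen down
FD 14: (0,0) -> (14,0) [heading=0, draw]
RT 90: heading 0 -> 270
LT 231: heading 270 -> 141
FD 4: (14,0) -> (10.891,2.517) [heading=141, draw]
RT 180: heading 141 -> 321
RT 270: heading 321 -> 51
LT 101: heading 51 -> 152
PD: pen down
RT 191: heading 152 -> 321
RT 270: heading 321 -> 51
LT 90: heading 51 -> 141
Final: pos=(10.891,2.517), heading=141, 2 segment(s) drawn

Segment endpoints: x in {0, 10.891, 14}, y in {0, 2.517}
xmin=0, ymin=0, xmax=14, ymax=2.517

Answer: 0 0 14 2.517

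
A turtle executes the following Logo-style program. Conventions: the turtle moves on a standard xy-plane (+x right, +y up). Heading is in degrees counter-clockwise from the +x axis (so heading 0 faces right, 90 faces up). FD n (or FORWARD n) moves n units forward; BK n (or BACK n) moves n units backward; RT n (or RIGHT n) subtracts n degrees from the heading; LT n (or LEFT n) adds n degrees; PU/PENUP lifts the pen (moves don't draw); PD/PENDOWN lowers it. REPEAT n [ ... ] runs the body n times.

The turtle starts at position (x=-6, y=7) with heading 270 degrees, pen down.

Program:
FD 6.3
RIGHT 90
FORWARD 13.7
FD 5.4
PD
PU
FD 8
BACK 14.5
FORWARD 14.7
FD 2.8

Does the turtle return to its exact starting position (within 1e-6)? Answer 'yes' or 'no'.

Answer: no

Derivation:
Executing turtle program step by step:
Start: pos=(-6,7), heading=270, pen down
FD 6.3: (-6,7) -> (-6,0.7) [heading=270, draw]
RT 90: heading 270 -> 180
FD 13.7: (-6,0.7) -> (-19.7,0.7) [heading=180, draw]
FD 5.4: (-19.7,0.7) -> (-25.1,0.7) [heading=180, draw]
PD: pen down
PU: pen up
FD 8: (-25.1,0.7) -> (-33.1,0.7) [heading=180, move]
BK 14.5: (-33.1,0.7) -> (-18.6,0.7) [heading=180, move]
FD 14.7: (-18.6,0.7) -> (-33.3,0.7) [heading=180, move]
FD 2.8: (-33.3,0.7) -> (-36.1,0.7) [heading=180, move]
Final: pos=(-36.1,0.7), heading=180, 3 segment(s) drawn

Start position: (-6, 7)
Final position: (-36.1, 0.7)
Distance = 30.752; >= 1e-6 -> NOT closed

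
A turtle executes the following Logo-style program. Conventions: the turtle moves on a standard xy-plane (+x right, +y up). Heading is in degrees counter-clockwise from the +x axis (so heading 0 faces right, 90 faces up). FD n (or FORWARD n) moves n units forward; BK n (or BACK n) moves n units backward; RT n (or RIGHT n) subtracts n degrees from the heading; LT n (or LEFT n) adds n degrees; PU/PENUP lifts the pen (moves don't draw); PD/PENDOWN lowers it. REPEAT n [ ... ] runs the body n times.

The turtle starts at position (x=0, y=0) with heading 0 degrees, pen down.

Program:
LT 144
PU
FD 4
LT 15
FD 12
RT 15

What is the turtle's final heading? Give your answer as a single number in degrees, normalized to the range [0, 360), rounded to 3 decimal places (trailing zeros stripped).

Executing turtle program step by step:
Start: pos=(0,0), heading=0, pen down
LT 144: heading 0 -> 144
PU: pen up
FD 4: (0,0) -> (-3.236,2.351) [heading=144, move]
LT 15: heading 144 -> 159
FD 12: (-3.236,2.351) -> (-14.439,6.652) [heading=159, move]
RT 15: heading 159 -> 144
Final: pos=(-14.439,6.652), heading=144, 0 segment(s) drawn

Answer: 144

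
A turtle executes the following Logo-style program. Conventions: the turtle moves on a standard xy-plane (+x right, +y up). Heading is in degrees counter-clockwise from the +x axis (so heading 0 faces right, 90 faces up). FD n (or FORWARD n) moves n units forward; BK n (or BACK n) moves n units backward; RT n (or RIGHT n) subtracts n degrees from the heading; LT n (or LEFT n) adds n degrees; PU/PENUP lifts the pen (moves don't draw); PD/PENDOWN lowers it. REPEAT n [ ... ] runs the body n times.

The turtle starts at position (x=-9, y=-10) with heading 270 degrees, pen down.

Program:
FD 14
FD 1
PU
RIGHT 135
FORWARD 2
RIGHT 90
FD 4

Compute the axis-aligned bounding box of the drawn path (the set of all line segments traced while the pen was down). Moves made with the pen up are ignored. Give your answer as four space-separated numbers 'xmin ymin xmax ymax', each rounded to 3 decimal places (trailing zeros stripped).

Answer: -9 -25 -9 -10

Derivation:
Executing turtle program step by step:
Start: pos=(-9,-10), heading=270, pen down
FD 14: (-9,-10) -> (-9,-24) [heading=270, draw]
FD 1: (-9,-24) -> (-9,-25) [heading=270, draw]
PU: pen up
RT 135: heading 270 -> 135
FD 2: (-9,-25) -> (-10.414,-23.586) [heading=135, move]
RT 90: heading 135 -> 45
FD 4: (-10.414,-23.586) -> (-7.586,-20.757) [heading=45, move]
Final: pos=(-7.586,-20.757), heading=45, 2 segment(s) drawn

Segment endpoints: x in {-9, -9}, y in {-25, -24, -10}
xmin=-9, ymin=-25, xmax=-9, ymax=-10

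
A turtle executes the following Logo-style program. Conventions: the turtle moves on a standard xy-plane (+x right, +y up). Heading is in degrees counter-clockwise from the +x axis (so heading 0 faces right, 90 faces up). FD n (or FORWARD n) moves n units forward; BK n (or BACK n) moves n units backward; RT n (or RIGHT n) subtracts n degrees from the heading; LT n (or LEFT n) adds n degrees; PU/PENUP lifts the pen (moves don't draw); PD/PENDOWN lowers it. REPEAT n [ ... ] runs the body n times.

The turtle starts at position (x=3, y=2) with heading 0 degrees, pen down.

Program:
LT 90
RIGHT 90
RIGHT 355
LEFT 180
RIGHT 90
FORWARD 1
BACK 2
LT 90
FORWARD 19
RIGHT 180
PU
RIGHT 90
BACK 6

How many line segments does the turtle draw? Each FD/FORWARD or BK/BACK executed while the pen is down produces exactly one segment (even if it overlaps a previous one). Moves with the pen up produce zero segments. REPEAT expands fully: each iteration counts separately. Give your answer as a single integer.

Executing turtle program step by step:
Start: pos=(3,2), heading=0, pen down
LT 90: heading 0 -> 90
RT 90: heading 90 -> 0
RT 355: heading 0 -> 5
LT 180: heading 5 -> 185
RT 90: heading 185 -> 95
FD 1: (3,2) -> (2.913,2.996) [heading=95, draw]
BK 2: (2.913,2.996) -> (3.087,1.004) [heading=95, draw]
LT 90: heading 95 -> 185
FD 19: (3.087,1.004) -> (-15.841,-0.652) [heading=185, draw]
RT 180: heading 185 -> 5
PU: pen up
RT 90: heading 5 -> 275
BK 6: (-15.841,-0.652) -> (-16.363,5.325) [heading=275, move]
Final: pos=(-16.363,5.325), heading=275, 3 segment(s) drawn
Segments drawn: 3

Answer: 3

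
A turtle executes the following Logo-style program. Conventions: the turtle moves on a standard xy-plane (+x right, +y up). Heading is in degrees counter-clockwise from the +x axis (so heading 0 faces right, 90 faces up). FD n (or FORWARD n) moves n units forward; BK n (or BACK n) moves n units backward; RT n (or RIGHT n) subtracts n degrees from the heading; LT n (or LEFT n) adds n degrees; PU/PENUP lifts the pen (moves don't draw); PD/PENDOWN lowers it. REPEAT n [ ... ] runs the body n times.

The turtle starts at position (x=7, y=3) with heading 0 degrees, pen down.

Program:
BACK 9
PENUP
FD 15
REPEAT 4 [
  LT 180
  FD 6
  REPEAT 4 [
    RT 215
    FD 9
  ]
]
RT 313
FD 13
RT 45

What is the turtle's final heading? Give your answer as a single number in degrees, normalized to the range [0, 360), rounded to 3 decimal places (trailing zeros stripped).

Answer: 162

Derivation:
Executing turtle program step by step:
Start: pos=(7,3), heading=0, pen down
BK 9: (7,3) -> (-2,3) [heading=0, draw]
PU: pen up
FD 15: (-2,3) -> (13,3) [heading=0, move]
REPEAT 4 [
  -- iteration 1/4 --
  LT 180: heading 0 -> 180
  FD 6: (13,3) -> (7,3) [heading=180, move]
  REPEAT 4 [
    -- iteration 1/4 --
    RT 215: heading 180 -> 325
    FD 9: (7,3) -> (14.372,-2.162) [heading=325, move]
    -- iteration 2/4 --
    RT 215: heading 325 -> 110
    FD 9: (14.372,-2.162) -> (11.294,6.295) [heading=110, move]
    -- iteration 3/4 --
    RT 215: heading 110 -> 255
    FD 9: (11.294,6.295) -> (8.965,-2.398) [heading=255, move]
    -- iteration 4/4 --
    RT 215: heading 255 -> 40
    FD 9: (8.965,-2.398) -> (15.859,3.387) [heading=40, move]
  ]
  -- iteration 2/4 --
  LT 180: heading 40 -> 220
  FD 6: (15.859,3.387) -> (11.263,-0.47) [heading=220, move]
  REPEAT 4 [
    -- iteration 1/4 --
    RT 215: heading 220 -> 5
    FD 9: (11.263,-0.47) -> (20.229,0.314) [heading=5, move]
    -- iteration 2/4 --
    RT 215: heading 5 -> 150
    FD 9: (20.229,0.314) -> (12.434,4.814) [heading=150, move]
    -- iteration 3/4 --
    RT 215: heading 150 -> 295
    FD 9: (12.434,4.814) -> (16.238,-3.342) [heading=295, move]
    -- iteration 4/4 --
    RT 215: heading 295 -> 80
    FD 9: (16.238,-3.342) -> (17.801,5.521) [heading=80, move]
  ]
  -- iteration 3/4 --
  LT 180: heading 80 -> 260
  FD 6: (17.801,5.521) -> (16.759,-0.388) [heading=260, move]
  REPEAT 4 [
    -- iteration 1/4 --
    RT 215: heading 260 -> 45
    FD 9: (16.759,-0.388) -> (23.123,5.976) [heading=45, move]
    -- iteration 2/4 --
    RT 215: heading 45 -> 190
    FD 9: (23.123,5.976) -> (14.26,4.413) [heading=190, move]
    -- iteration 3/4 --
    RT 215: heading 190 -> 335
    FD 9: (14.26,4.413) -> (22.416,0.61) [heading=335, move]
    -- iteration 4/4 --
    RT 215: heading 335 -> 120
    FD 9: (22.416,0.61) -> (17.916,8.404) [heading=120, move]
  ]
  -- iteration 4/4 --
  LT 180: heading 120 -> 300
  FD 6: (17.916,8.404) -> (20.916,3.208) [heading=300, move]
  REPEAT 4 [
    -- iteration 1/4 --
    RT 215: heading 300 -> 85
    FD 9: (20.916,3.208) -> (21.701,12.174) [heading=85, move]
    -- iteration 2/4 --
    RT 215: heading 85 -> 230
    FD 9: (21.701,12.174) -> (15.916,5.279) [heading=230, move]
    -- iteration 3/4 --
    RT 215: heading 230 -> 15
    FD 9: (15.916,5.279) -> (24.609,7.608) [heading=15, move]
    -- iteration 4/4 --
    RT 215: heading 15 -> 160
    FD 9: (24.609,7.608) -> (16.152,10.687) [heading=160, move]
  ]
]
RT 313: heading 160 -> 207
FD 13: (16.152,10.687) -> (4.569,4.785) [heading=207, move]
RT 45: heading 207 -> 162
Final: pos=(4.569,4.785), heading=162, 1 segment(s) drawn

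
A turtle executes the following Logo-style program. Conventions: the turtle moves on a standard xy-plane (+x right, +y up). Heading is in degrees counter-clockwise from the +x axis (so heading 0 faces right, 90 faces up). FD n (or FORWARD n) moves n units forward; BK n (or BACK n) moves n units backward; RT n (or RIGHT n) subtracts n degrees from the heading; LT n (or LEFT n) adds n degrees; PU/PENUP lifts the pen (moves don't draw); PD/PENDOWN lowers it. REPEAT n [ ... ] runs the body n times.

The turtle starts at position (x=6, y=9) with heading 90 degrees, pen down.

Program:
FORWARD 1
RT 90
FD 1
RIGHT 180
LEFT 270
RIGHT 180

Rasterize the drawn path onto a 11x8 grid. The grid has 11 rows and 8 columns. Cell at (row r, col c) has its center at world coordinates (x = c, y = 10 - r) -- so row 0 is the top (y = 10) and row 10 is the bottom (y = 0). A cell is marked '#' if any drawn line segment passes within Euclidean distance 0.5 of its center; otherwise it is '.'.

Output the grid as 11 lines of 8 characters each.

Answer: ......##
......#.
........
........
........
........
........
........
........
........
........

Derivation:
Segment 0: (6,9) -> (6,10)
Segment 1: (6,10) -> (7,10)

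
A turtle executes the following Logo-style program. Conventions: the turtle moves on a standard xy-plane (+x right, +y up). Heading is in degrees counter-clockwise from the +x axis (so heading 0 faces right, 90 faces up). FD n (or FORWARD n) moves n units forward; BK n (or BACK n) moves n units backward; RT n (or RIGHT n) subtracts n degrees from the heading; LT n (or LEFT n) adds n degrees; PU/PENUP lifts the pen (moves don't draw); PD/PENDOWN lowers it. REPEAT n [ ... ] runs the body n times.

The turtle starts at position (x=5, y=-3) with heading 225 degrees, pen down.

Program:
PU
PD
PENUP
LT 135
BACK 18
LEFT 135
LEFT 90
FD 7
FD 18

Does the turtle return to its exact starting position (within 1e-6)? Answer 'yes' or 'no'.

Answer: no

Derivation:
Executing turtle program step by step:
Start: pos=(5,-3), heading=225, pen down
PU: pen up
PD: pen down
PU: pen up
LT 135: heading 225 -> 0
BK 18: (5,-3) -> (-13,-3) [heading=0, move]
LT 135: heading 0 -> 135
LT 90: heading 135 -> 225
FD 7: (-13,-3) -> (-17.95,-7.95) [heading=225, move]
FD 18: (-17.95,-7.95) -> (-30.678,-20.678) [heading=225, move]
Final: pos=(-30.678,-20.678), heading=225, 0 segment(s) drawn

Start position: (5, -3)
Final position: (-30.678, -20.678)
Distance = 39.817; >= 1e-6 -> NOT closed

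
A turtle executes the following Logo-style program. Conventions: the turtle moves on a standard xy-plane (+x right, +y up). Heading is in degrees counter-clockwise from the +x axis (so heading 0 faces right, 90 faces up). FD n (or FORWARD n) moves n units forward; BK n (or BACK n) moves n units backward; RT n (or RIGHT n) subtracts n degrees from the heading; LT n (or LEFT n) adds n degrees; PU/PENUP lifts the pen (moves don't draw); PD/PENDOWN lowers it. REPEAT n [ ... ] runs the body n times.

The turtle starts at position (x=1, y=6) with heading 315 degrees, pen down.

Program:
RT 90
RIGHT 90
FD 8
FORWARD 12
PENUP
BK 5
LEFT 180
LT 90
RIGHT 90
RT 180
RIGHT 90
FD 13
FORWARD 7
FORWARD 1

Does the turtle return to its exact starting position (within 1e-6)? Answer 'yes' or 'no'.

Answer: no

Derivation:
Executing turtle program step by step:
Start: pos=(1,6), heading=315, pen down
RT 90: heading 315 -> 225
RT 90: heading 225 -> 135
FD 8: (1,6) -> (-4.657,11.657) [heading=135, draw]
FD 12: (-4.657,11.657) -> (-13.142,20.142) [heading=135, draw]
PU: pen up
BK 5: (-13.142,20.142) -> (-9.607,16.607) [heading=135, move]
LT 180: heading 135 -> 315
LT 90: heading 315 -> 45
RT 90: heading 45 -> 315
RT 180: heading 315 -> 135
RT 90: heading 135 -> 45
FD 13: (-9.607,16.607) -> (-0.414,25.799) [heading=45, move]
FD 7: (-0.414,25.799) -> (4.536,30.749) [heading=45, move]
FD 1: (4.536,30.749) -> (5.243,31.456) [heading=45, move]
Final: pos=(5.243,31.456), heading=45, 2 segment(s) drawn

Start position: (1, 6)
Final position: (5.243, 31.456)
Distance = 25.807; >= 1e-6 -> NOT closed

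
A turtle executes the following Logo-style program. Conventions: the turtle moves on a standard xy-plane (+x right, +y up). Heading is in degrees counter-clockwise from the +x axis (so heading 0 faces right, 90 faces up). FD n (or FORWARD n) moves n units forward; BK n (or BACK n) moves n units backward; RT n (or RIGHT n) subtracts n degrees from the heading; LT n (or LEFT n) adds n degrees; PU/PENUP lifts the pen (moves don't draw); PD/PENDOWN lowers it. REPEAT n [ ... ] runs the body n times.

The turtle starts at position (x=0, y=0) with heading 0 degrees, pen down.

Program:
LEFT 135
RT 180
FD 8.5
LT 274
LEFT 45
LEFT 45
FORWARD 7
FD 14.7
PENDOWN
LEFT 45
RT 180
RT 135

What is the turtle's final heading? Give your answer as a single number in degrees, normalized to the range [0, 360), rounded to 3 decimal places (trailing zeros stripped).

Answer: 49

Derivation:
Executing turtle program step by step:
Start: pos=(0,0), heading=0, pen down
LT 135: heading 0 -> 135
RT 180: heading 135 -> 315
FD 8.5: (0,0) -> (6.01,-6.01) [heading=315, draw]
LT 274: heading 315 -> 229
LT 45: heading 229 -> 274
LT 45: heading 274 -> 319
FD 7: (6.01,-6.01) -> (11.293,-10.603) [heading=319, draw]
FD 14.7: (11.293,-10.603) -> (22.388,-20.247) [heading=319, draw]
PD: pen down
LT 45: heading 319 -> 4
RT 180: heading 4 -> 184
RT 135: heading 184 -> 49
Final: pos=(22.388,-20.247), heading=49, 3 segment(s) drawn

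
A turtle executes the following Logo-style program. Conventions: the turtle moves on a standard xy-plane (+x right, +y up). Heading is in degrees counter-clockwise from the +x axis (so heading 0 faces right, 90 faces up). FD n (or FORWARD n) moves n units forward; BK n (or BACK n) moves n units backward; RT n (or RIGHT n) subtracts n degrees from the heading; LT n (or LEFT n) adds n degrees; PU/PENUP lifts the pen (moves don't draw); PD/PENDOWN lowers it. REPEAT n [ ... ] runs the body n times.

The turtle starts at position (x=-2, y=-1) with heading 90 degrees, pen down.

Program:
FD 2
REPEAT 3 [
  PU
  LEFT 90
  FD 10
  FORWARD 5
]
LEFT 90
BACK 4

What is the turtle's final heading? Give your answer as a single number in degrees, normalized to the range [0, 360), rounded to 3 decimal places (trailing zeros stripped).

Executing turtle program step by step:
Start: pos=(-2,-1), heading=90, pen down
FD 2: (-2,-1) -> (-2,1) [heading=90, draw]
REPEAT 3 [
  -- iteration 1/3 --
  PU: pen up
  LT 90: heading 90 -> 180
  FD 10: (-2,1) -> (-12,1) [heading=180, move]
  FD 5: (-12,1) -> (-17,1) [heading=180, move]
  -- iteration 2/3 --
  PU: pen up
  LT 90: heading 180 -> 270
  FD 10: (-17,1) -> (-17,-9) [heading=270, move]
  FD 5: (-17,-9) -> (-17,-14) [heading=270, move]
  -- iteration 3/3 --
  PU: pen up
  LT 90: heading 270 -> 0
  FD 10: (-17,-14) -> (-7,-14) [heading=0, move]
  FD 5: (-7,-14) -> (-2,-14) [heading=0, move]
]
LT 90: heading 0 -> 90
BK 4: (-2,-14) -> (-2,-18) [heading=90, move]
Final: pos=(-2,-18), heading=90, 1 segment(s) drawn

Answer: 90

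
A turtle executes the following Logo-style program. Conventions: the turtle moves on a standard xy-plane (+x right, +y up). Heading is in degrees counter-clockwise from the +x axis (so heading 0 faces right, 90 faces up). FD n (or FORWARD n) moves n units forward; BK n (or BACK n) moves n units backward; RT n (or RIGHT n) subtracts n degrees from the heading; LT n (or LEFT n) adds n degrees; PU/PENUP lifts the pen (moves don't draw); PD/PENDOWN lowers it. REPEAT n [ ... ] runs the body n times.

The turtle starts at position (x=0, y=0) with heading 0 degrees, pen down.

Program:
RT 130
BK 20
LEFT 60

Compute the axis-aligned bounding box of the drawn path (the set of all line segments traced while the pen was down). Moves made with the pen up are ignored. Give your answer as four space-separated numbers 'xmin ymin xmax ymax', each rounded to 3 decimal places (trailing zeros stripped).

Executing turtle program step by step:
Start: pos=(0,0), heading=0, pen down
RT 130: heading 0 -> 230
BK 20: (0,0) -> (12.856,15.321) [heading=230, draw]
LT 60: heading 230 -> 290
Final: pos=(12.856,15.321), heading=290, 1 segment(s) drawn

Segment endpoints: x in {0, 12.856}, y in {0, 15.321}
xmin=0, ymin=0, xmax=12.856, ymax=15.321

Answer: 0 0 12.856 15.321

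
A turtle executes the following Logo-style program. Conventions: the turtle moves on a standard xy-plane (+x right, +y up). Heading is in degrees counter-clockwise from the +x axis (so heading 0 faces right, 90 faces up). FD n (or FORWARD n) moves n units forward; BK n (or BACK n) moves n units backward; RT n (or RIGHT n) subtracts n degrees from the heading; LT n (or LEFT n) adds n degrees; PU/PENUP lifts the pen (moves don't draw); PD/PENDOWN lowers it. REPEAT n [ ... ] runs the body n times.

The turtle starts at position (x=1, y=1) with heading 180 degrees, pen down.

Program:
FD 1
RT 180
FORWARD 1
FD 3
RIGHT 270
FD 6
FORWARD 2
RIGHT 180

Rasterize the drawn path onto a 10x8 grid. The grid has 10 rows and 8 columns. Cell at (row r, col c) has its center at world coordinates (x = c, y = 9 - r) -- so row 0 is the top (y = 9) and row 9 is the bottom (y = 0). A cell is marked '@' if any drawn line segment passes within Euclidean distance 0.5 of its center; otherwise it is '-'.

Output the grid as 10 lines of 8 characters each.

Answer: ----@---
----@---
----@---
----@---
----@---
----@---
----@---
----@---
@@@@@---
--------

Derivation:
Segment 0: (1,1) -> (0,1)
Segment 1: (0,1) -> (1,1)
Segment 2: (1,1) -> (4,1)
Segment 3: (4,1) -> (4,7)
Segment 4: (4,7) -> (4,9)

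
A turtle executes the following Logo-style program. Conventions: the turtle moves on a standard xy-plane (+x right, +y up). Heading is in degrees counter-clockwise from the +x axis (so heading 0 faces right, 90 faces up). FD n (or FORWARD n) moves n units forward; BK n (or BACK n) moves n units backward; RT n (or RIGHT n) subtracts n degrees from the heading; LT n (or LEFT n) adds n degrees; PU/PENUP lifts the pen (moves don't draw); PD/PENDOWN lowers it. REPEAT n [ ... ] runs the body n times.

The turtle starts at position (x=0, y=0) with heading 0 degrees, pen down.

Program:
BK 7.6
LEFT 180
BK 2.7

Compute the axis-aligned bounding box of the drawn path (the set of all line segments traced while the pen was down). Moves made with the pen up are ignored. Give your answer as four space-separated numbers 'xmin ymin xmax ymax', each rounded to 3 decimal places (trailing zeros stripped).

Answer: -7.6 0 0 0

Derivation:
Executing turtle program step by step:
Start: pos=(0,0), heading=0, pen down
BK 7.6: (0,0) -> (-7.6,0) [heading=0, draw]
LT 180: heading 0 -> 180
BK 2.7: (-7.6,0) -> (-4.9,0) [heading=180, draw]
Final: pos=(-4.9,0), heading=180, 2 segment(s) drawn

Segment endpoints: x in {-7.6, -4.9, 0}, y in {0, 0}
xmin=-7.6, ymin=0, xmax=0, ymax=0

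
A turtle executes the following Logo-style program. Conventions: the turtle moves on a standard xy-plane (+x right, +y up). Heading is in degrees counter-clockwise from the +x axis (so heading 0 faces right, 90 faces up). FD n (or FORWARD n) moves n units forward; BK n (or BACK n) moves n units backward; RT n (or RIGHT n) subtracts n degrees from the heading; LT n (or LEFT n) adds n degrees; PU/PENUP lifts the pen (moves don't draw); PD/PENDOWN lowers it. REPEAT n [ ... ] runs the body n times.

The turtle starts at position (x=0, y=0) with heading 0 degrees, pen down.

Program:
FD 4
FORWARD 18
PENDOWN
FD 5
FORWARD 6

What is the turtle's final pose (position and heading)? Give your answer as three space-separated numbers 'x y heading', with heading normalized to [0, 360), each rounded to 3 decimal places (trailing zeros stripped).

Executing turtle program step by step:
Start: pos=(0,0), heading=0, pen down
FD 4: (0,0) -> (4,0) [heading=0, draw]
FD 18: (4,0) -> (22,0) [heading=0, draw]
PD: pen down
FD 5: (22,0) -> (27,0) [heading=0, draw]
FD 6: (27,0) -> (33,0) [heading=0, draw]
Final: pos=(33,0), heading=0, 4 segment(s) drawn

Answer: 33 0 0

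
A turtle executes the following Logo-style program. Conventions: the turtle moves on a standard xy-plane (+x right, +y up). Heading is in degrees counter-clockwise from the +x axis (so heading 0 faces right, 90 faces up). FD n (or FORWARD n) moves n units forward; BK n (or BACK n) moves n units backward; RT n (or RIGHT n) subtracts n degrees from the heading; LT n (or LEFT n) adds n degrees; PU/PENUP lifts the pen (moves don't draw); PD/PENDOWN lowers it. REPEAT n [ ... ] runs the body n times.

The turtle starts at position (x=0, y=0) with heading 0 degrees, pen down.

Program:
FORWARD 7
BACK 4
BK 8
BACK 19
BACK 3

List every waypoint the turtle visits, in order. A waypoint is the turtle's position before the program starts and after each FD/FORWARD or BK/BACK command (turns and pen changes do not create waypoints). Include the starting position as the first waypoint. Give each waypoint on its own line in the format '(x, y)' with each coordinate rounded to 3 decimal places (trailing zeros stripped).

Executing turtle program step by step:
Start: pos=(0,0), heading=0, pen down
FD 7: (0,0) -> (7,0) [heading=0, draw]
BK 4: (7,0) -> (3,0) [heading=0, draw]
BK 8: (3,0) -> (-5,0) [heading=0, draw]
BK 19: (-5,0) -> (-24,0) [heading=0, draw]
BK 3: (-24,0) -> (-27,0) [heading=0, draw]
Final: pos=(-27,0), heading=0, 5 segment(s) drawn
Waypoints (6 total):
(0, 0)
(7, 0)
(3, 0)
(-5, 0)
(-24, 0)
(-27, 0)

Answer: (0, 0)
(7, 0)
(3, 0)
(-5, 0)
(-24, 0)
(-27, 0)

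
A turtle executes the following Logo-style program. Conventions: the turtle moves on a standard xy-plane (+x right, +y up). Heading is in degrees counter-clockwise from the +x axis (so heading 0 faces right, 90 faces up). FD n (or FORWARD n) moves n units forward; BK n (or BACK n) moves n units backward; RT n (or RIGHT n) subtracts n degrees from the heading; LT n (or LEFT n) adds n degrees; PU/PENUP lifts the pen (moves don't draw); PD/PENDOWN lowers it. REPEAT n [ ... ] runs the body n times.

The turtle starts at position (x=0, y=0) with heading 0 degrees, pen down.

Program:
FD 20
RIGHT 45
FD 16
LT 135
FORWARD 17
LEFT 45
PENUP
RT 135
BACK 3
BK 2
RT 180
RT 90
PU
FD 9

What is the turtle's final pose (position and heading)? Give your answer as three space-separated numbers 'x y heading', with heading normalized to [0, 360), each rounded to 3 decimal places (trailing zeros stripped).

Executing turtle program step by step:
Start: pos=(0,0), heading=0, pen down
FD 20: (0,0) -> (20,0) [heading=0, draw]
RT 45: heading 0 -> 315
FD 16: (20,0) -> (31.314,-11.314) [heading=315, draw]
LT 135: heading 315 -> 90
FD 17: (31.314,-11.314) -> (31.314,5.686) [heading=90, draw]
LT 45: heading 90 -> 135
PU: pen up
RT 135: heading 135 -> 0
BK 3: (31.314,5.686) -> (28.314,5.686) [heading=0, move]
BK 2: (28.314,5.686) -> (26.314,5.686) [heading=0, move]
RT 180: heading 0 -> 180
RT 90: heading 180 -> 90
PU: pen up
FD 9: (26.314,5.686) -> (26.314,14.686) [heading=90, move]
Final: pos=(26.314,14.686), heading=90, 3 segment(s) drawn

Answer: 26.314 14.686 90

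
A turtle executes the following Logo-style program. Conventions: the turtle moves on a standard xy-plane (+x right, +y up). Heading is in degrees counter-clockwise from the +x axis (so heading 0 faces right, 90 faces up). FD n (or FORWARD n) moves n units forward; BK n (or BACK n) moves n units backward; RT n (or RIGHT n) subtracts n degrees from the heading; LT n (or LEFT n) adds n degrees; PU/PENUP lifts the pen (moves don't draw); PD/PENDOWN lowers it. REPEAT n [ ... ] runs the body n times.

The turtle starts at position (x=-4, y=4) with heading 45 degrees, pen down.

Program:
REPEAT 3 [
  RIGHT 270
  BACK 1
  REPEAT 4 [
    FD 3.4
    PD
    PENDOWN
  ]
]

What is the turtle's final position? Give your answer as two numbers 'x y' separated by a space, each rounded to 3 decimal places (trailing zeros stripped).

Answer: -12.91 -4.91

Derivation:
Executing turtle program step by step:
Start: pos=(-4,4), heading=45, pen down
REPEAT 3 [
  -- iteration 1/3 --
  RT 270: heading 45 -> 135
  BK 1: (-4,4) -> (-3.293,3.293) [heading=135, draw]
  REPEAT 4 [
    -- iteration 1/4 --
    FD 3.4: (-3.293,3.293) -> (-5.697,5.697) [heading=135, draw]
    PD: pen down
    PD: pen down
    -- iteration 2/4 --
    FD 3.4: (-5.697,5.697) -> (-8.101,8.101) [heading=135, draw]
    PD: pen down
    PD: pen down
    -- iteration 3/4 --
    FD 3.4: (-8.101,8.101) -> (-10.505,10.505) [heading=135, draw]
    PD: pen down
    PD: pen down
    -- iteration 4/4 --
    FD 3.4: (-10.505,10.505) -> (-12.91,12.91) [heading=135, draw]
    PD: pen down
    PD: pen down
  ]
  -- iteration 2/3 --
  RT 270: heading 135 -> 225
  BK 1: (-12.91,12.91) -> (-12.202,13.617) [heading=225, draw]
  REPEAT 4 [
    -- iteration 1/4 --
    FD 3.4: (-12.202,13.617) -> (-14.607,11.212) [heading=225, draw]
    PD: pen down
    PD: pen down
    -- iteration 2/4 --
    FD 3.4: (-14.607,11.212) -> (-17.011,8.808) [heading=225, draw]
    PD: pen down
    PD: pen down
    -- iteration 3/4 --
    FD 3.4: (-17.011,8.808) -> (-19.415,6.404) [heading=225, draw]
    PD: pen down
    PD: pen down
    -- iteration 4/4 --
    FD 3.4: (-19.415,6.404) -> (-21.819,4) [heading=225, draw]
    PD: pen down
    PD: pen down
  ]
  -- iteration 3/3 --
  RT 270: heading 225 -> 315
  BK 1: (-21.819,4) -> (-22.526,4.707) [heading=315, draw]
  REPEAT 4 [
    -- iteration 1/4 --
    FD 3.4: (-22.526,4.707) -> (-20.122,2.303) [heading=315, draw]
    PD: pen down
    PD: pen down
    -- iteration 2/4 --
    FD 3.4: (-20.122,2.303) -> (-17.718,-0.101) [heading=315, draw]
    PD: pen down
    PD: pen down
    -- iteration 3/4 --
    FD 3.4: (-17.718,-0.101) -> (-15.314,-2.505) [heading=315, draw]
    PD: pen down
    PD: pen down
    -- iteration 4/4 --
    FD 3.4: (-15.314,-2.505) -> (-12.91,-4.91) [heading=315, draw]
    PD: pen down
    PD: pen down
  ]
]
Final: pos=(-12.91,-4.91), heading=315, 15 segment(s) drawn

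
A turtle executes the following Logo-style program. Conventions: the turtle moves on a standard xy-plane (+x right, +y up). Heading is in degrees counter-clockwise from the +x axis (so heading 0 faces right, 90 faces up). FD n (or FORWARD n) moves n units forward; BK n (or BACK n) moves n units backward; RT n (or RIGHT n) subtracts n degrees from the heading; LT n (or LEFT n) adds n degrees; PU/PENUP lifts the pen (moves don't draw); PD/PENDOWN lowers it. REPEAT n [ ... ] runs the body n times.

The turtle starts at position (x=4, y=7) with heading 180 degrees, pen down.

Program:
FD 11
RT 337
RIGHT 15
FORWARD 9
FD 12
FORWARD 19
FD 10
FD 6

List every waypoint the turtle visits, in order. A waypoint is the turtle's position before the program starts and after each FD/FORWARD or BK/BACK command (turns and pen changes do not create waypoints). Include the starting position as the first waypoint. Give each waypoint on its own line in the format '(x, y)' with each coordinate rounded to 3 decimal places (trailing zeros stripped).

Answer: (4, 7)
(-7, 7)
(-15.912, 5.747)
(-27.796, 4.077)
(-46.611, 1.433)
(-56.513, 0.041)
(-62.455, -0.794)

Derivation:
Executing turtle program step by step:
Start: pos=(4,7), heading=180, pen down
FD 11: (4,7) -> (-7,7) [heading=180, draw]
RT 337: heading 180 -> 203
RT 15: heading 203 -> 188
FD 9: (-7,7) -> (-15.912,5.747) [heading=188, draw]
FD 12: (-15.912,5.747) -> (-27.796,4.077) [heading=188, draw]
FD 19: (-27.796,4.077) -> (-46.611,1.433) [heading=188, draw]
FD 10: (-46.611,1.433) -> (-56.513,0.041) [heading=188, draw]
FD 6: (-56.513,0.041) -> (-62.455,-0.794) [heading=188, draw]
Final: pos=(-62.455,-0.794), heading=188, 6 segment(s) drawn
Waypoints (7 total):
(4, 7)
(-7, 7)
(-15.912, 5.747)
(-27.796, 4.077)
(-46.611, 1.433)
(-56.513, 0.041)
(-62.455, -0.794)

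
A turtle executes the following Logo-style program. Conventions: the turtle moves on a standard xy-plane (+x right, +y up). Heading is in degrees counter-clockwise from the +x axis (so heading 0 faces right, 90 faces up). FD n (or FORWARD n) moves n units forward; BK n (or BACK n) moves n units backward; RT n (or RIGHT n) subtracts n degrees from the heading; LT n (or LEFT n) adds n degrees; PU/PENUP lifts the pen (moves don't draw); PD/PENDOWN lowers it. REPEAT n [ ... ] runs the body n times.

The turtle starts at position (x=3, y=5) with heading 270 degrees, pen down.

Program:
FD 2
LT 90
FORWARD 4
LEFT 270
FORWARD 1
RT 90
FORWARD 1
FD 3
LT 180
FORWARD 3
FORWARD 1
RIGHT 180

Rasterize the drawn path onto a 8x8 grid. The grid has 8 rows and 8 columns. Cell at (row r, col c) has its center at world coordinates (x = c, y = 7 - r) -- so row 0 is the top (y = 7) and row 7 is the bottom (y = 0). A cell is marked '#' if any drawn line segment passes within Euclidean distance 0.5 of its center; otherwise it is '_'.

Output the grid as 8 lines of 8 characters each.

Segment 0: (3,5) -> (3,3)
Segment 1: (3,3) -> (7,3)
Segment 2: (7,3) -> (7,2)
Segment 3: (7,2) -> (6,2)
Segment 4: (6,2) -> (3,2)
Segment 5: (3,2) -> (6,2)
Segment 6: (6,2) -> (7,2)

Answer: ________
________
___#____
___#____
___#####
___#####
________
________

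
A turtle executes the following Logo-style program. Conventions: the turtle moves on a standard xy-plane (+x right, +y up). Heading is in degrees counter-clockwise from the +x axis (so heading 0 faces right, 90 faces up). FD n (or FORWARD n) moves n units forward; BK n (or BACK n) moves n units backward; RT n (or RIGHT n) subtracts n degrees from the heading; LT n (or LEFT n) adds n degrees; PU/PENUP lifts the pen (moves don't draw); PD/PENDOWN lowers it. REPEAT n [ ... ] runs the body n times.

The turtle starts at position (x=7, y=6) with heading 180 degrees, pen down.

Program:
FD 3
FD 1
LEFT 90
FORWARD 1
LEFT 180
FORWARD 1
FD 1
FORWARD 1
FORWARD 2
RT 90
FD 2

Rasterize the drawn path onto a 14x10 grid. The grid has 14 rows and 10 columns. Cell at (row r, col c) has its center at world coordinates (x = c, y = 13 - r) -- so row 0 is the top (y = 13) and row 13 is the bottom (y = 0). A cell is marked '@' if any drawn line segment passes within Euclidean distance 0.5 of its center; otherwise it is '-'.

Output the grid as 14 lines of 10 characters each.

Segment 0: (7,6) -> (4,6)
Segment 1: (4,6) -> (3,6)
Segment 2: (3,6) -> (3,5)
Segment 3: (3,5) -> (3,6)
Segment 4: (3,6) -> (3,7)
Segment 5: (3,7) -> (3,8)
Segment 6: (3,8) -> (3,10)
Segment 7: (3,10) -> (5,10)

Answer: ----------
----------
----------
---@@@----
---@------
---@------
---@------
---@@@@@--
---@------
----------
----------
----------
----------
----------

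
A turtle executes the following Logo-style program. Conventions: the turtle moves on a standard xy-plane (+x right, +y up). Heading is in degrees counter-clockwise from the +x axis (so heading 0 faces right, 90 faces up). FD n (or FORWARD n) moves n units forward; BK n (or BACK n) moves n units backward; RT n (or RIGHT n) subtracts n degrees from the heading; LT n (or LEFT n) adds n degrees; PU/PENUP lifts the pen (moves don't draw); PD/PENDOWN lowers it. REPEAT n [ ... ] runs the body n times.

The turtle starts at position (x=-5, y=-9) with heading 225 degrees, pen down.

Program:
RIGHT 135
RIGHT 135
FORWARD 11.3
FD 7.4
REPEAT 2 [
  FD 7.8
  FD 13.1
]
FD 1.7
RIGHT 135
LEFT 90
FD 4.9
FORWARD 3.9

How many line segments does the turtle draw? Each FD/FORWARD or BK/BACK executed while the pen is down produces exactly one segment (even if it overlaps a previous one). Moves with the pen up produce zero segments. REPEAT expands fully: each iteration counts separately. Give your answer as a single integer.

Executing turtle program step by step:
Start: pos=(-5,-9), heading=225, pen down
RT 135: heading 225 -> 90
RT 135: heading 90 -> 315
FD 11.3: (-5,-9) -> (2.99,-16.99) [heading=315, draw]
FD 7.4: (2.99,-16.99) -> (8.223,-22.223) [heading=315, draw]
REPEAT 2 [
  -- iteration 1/2 --
  FD 7.8: (8.223,-22.223) -> (13.738,-27.738) [heading=315, draw]
  FD 13.1: (13.738,-27.738) -> (23.001,-37.001) [heading=315, draw]
  -- iteration 2/2 --
  FD 7.8: (23.001,-37.001) -> (28.517,-42.517) [heading=315, draw]
  FD 13.1: (28.517,-42.517) -> (37.78,-51.78) [heading=315, draw]
]
FD 1.7: (37.78,-51.78) -> (38.982,-52.982) [heading=315, draw]
RT 135: heading 315 -> 180
LT 90: heading 180 -> 270
FD 4.9: (38.982,-52.982) -> (38.982,-57.882) [heading=270, draw]
FD 3.9: (38.982,-57.882) -> (38.982,-61.782) [heading=270, draw]
Final: pos=(38.982,-61.782), heading=270, 9 segment(s) drawn
Segments drawn: 9

Answer: 9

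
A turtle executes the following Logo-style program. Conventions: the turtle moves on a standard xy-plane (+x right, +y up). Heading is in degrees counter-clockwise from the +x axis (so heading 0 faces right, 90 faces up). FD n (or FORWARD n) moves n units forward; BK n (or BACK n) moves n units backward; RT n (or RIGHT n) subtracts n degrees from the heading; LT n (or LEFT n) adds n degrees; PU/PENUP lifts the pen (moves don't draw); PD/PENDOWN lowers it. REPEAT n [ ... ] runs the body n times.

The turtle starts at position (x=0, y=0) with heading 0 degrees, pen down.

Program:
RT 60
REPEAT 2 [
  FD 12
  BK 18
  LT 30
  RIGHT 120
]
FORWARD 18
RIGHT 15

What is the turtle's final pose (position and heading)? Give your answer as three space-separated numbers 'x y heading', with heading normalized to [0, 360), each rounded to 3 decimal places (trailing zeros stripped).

Executing turtle program step by step:
Start: pos=(0,0), heading=0, pen down
RT 60: heading 0 -> 300
REPEAT 2 [
  -- iteration 1/2 --
  FD 12: (0,0) -> (6,-10.392) [heading=300, draw]
  BK 18: (6,-10.392) -> (-3,5.196) [heading=300, draw]
  LT 30: heading 300 -> 330
  RT 120: heading 330 -> 210
  -- iteration 2/2 --
  FD 12: (-3,5.196) -> (-13.392,-0.804) [heading=210, draw]
  BK 18: (-13.392,-0.804) -> (2.196,8.196) [heading=210, draw]
  LT 30: heading 210 -> 240
  RT 120: heading 240 -> 120
]
FD 18: (2.196,8.196) -> (-6.804,23.785) [heading=120, draw]
RT 15: heading 120 -> 105
Final: pos=(-6.804,23.785), heading=105, 5 segment(s) drawn

Answer: -6.804 23.785 105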